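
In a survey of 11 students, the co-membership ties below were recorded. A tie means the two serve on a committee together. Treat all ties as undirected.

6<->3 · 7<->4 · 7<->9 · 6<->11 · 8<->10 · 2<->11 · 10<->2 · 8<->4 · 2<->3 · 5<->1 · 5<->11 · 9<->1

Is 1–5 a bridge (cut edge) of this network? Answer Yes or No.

No

Even without that edge, 1 still reaches 5 via 1 – 9 – 7 – 4 – 8 – 10 – 2 – 11 – 5, so the network stays connected. Not a bridge.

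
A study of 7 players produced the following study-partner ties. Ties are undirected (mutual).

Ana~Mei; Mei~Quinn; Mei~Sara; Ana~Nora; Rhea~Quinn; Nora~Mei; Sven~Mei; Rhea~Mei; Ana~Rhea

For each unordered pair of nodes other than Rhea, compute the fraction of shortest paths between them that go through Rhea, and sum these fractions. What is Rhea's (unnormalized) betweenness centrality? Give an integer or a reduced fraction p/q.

Pairs whose geodesics pass through Rhea — Ana–Quinn: 1/2.
All other pairs contribute 0.
Summing the contributions gives betweenness(Rhea) = 1/2.

1/2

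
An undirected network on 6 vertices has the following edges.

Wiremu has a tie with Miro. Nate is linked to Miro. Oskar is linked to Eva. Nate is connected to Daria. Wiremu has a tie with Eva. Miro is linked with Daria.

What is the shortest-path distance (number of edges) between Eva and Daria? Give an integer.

One shortest route is Eva – Wiremu – Miro – Daria, which uses 3 edges, and at distance 2 from Eva we only reach {Miro}, which does not include Daria. So d(Eva,Daria) = 3.

3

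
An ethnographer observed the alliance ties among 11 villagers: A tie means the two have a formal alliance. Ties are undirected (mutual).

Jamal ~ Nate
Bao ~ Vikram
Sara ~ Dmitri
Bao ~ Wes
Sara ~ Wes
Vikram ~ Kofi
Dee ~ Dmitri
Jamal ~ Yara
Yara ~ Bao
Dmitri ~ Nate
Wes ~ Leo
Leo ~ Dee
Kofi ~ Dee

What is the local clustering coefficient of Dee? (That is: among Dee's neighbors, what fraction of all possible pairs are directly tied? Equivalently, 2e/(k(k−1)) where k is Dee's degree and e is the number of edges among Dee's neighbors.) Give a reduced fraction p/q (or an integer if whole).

0

Dee's neighbors: Dmitri, Kofi, and Leo (k = 3).
Possible neighbor pairs: C(3,2) = 3. Edges among them: none → e = 0.
Clustering(Dee) = 0/3 = 0.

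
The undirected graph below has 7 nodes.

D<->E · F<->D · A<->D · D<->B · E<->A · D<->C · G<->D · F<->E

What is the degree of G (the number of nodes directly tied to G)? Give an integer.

1

G is directly tied to D. That is 1 neighbor, so the degree of G is 1.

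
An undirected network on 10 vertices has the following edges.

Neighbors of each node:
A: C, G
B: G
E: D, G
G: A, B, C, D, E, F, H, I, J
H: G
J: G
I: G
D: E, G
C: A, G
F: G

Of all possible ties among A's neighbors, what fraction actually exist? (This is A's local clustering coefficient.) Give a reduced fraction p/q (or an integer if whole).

A's neighbors: C and G (k = 2).
Possible neighbor pairs: C(2,2) = 1. Edges among them: C–G → e = 1.
Clustering(A) = 1/1.

1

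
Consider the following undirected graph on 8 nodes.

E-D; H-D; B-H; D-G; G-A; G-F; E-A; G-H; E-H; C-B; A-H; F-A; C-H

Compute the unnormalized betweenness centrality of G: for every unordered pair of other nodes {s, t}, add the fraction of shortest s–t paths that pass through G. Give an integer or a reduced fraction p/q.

Pairs whose geodesics pass through G — A–D: 1/3; D–F: 1; F–H: 1/2; F–C: 1/2; F–B: 1/2.
All other pairs contribute 0.
Summing the contributions gives betweenness(G) = 17/6.

17/6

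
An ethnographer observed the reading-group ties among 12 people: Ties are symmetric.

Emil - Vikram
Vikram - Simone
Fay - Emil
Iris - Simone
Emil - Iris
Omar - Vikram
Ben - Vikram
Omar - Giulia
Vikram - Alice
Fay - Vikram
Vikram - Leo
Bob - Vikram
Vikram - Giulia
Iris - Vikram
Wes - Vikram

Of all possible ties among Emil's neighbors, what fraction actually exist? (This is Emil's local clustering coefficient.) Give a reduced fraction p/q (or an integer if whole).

Emil's neighbors: Fay, Iris, and Vikram (k = 3).
Possible neighbor pairs: C(3,2) = 3. Edges among them: Fay–Vikram, Iris–Vikram → e = 2.
Clustering(Emil) = 2/3.

2/3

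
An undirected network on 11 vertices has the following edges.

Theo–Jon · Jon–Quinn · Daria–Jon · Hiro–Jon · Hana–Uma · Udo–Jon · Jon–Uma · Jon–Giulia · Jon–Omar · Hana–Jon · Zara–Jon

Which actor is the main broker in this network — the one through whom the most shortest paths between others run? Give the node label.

Jon

Unnormalized betweenness of each node: Daria:0, Giulia:0, Hana:0, Hiro:0, Jon:44, Omar:0, Quinn:0, Theo:0, Udo:0, Uma:0, Zara:0.
Jon has the largest value, 44, making it the main broker — the node through which the most shortest paths run.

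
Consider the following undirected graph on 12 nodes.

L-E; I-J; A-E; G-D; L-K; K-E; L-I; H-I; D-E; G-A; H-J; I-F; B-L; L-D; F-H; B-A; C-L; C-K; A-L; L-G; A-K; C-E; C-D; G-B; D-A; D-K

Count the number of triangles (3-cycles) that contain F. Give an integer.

1

F's neighbors: H and I.
Neighbor pairs that are themselves tied: F–H–I. Each forms one triangle with F, for 1 in total.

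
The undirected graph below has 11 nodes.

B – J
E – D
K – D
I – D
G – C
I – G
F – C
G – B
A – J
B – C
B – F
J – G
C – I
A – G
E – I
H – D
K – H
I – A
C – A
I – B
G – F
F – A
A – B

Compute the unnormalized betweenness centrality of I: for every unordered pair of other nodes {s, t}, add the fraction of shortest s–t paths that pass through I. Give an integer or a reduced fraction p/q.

24

Pairs whose geodesics pass through I — J–H: 3/3; J–D: 3/3; J–E: 3/3; J–K: 3/3; F–H: 4/4; F–D: 4/4; F–E: 4/4; F–K: 4/4; B–H: 1; B–D: 1; B–E: 1; B–K: 1; C–H: 1; C–D: 1 … (+10 more pairs).
All other pairs contribute 0.
Summing the contributions gives betweenness(I) = 24.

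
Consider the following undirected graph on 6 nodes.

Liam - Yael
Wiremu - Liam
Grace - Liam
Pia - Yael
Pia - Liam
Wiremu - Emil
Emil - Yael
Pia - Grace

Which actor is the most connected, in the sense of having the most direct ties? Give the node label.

Liam

Degrees — Emil:2, Grace:2, Liam:4, Pia:3, Wiremu:2, Yael:3.
The maximum is 4, attained only by Liam.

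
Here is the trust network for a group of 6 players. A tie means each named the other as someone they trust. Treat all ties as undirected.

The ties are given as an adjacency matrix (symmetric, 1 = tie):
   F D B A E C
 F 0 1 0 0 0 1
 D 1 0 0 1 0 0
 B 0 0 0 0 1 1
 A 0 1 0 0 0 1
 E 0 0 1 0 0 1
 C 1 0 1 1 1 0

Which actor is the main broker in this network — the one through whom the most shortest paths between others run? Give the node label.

C

Unnormalized betweenness of each node: A:3/2, B:0, C:13/2, D:1/2, E:0, F:3/2.
C has the largest value, 13/2, making it the main broker — the node through which the most shortest paths run.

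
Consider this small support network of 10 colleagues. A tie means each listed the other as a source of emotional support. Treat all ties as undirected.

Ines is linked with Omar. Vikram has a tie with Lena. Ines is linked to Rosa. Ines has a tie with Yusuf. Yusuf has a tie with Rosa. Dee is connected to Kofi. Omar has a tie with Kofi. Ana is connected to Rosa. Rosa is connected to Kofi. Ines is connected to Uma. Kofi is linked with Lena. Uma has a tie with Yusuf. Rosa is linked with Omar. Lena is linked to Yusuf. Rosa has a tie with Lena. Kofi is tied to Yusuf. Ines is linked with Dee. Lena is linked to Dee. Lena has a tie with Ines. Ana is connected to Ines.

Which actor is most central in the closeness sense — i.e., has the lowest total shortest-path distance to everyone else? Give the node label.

Ines

Farness (sum of distances to all others) for each node — Ana:17, Dee:15, Ines:11, Kofi:13, Lena:12, Omar:16, Rosa:12, Uma:17, Vikram:20, Yusuf:13.
The smallest farness is 11, for Ines, so Ines has the highest closeness.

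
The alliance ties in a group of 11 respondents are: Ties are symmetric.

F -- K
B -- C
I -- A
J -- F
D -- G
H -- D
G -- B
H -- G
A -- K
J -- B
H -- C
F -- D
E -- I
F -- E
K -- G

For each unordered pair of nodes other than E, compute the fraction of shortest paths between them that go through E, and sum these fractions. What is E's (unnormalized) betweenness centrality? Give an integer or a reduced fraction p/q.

Pairs whose geodesics pass through E — C–I: 2/4; H–I: 1/2; D–I: 1; I–F: 1; I–J: 1; I–B: 1/2.
All other pairs contribute 0.
Summing the contributions gives betweenness(E) = 9/2.

9/2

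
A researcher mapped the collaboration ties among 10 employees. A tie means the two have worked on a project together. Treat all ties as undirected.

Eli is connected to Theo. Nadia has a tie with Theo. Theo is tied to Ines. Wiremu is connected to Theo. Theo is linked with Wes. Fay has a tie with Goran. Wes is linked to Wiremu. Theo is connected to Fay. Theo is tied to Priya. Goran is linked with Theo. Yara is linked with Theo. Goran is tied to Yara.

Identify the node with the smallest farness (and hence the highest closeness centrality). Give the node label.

Farness (sum of distances to all others) for each node — Eli:17, Fay:16, Goran:15, Ines:17, Nadia:17, Priya:17, Theo:9, Wes:16, Wiremu:16, Yara:16.
The smallest farness is 9, for Theo, so Theo has the highest closeness.

Theo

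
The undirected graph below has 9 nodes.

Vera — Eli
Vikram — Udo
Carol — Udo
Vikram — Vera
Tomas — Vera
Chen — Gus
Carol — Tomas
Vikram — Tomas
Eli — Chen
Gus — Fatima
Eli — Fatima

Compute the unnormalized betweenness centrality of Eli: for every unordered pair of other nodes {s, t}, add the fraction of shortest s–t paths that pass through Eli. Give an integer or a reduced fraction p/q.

Pairs whose geodesics pass through Eli — Vera–Chen: 1; Vera–Gus: 2/2; Vera–Fatima: 1; Carol–Chen: 1; Carol–Gus: 2/2; Carol–Fatima: 1; Udo–Chen: 1; Udo–Gus: 2/2; Udo–Fatima: 1; Tomas–Chen: 1; Tomas–Gus: 2/2; Tomas–Fatima: 1; Vikram–Chen: 1; Vikram–Gus: 2/2 … (+2 more pairs).
All other pairs contribute 0.
Summing the contributions gives betweenness(Eli) = 31/2.

31/2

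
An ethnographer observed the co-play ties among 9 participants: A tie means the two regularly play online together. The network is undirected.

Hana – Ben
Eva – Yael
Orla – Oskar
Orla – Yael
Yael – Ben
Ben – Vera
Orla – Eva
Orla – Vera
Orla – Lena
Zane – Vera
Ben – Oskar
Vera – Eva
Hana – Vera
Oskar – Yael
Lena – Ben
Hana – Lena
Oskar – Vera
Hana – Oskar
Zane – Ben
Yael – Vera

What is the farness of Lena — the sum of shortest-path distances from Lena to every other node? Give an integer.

13

Distances from Lena: Ben:1, Eva:2, Hana:1, Orla:1, Oskar:2, Vera:2, Yael:2, Zane:2.
Sum = 1 + 2 + 1 + 1 + 2 + 2 + 2 + 2 = 13.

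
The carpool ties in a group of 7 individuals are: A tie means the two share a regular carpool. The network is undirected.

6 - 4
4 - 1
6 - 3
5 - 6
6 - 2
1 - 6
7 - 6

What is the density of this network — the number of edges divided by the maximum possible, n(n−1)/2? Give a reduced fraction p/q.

1/3

There are 7 edges and 7 nodes, so the maximum possible is C(7,2) = 21.
Density = 7/21 = 1/3.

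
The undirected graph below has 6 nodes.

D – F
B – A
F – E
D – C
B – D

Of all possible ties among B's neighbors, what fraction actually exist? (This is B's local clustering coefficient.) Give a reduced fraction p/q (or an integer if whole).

B's neighbors: A and D (k = 2).
Possible neighbor pairs: C(2,2) = 1. Edges among them: none → e = 0.
Clustering(B) = 0/1.

0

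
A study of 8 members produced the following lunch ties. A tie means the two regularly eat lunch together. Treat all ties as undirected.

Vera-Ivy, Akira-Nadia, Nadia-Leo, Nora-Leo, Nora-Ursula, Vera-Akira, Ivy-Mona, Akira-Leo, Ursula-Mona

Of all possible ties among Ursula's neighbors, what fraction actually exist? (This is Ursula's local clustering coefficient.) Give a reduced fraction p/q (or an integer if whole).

Ursula's neighbors: Mona and Nora (k = 2).
Possible neighbor pairs: C(2,2) = 1. Edges among them: none → e = 0.
Clustering(Ursula) = 0/1.

0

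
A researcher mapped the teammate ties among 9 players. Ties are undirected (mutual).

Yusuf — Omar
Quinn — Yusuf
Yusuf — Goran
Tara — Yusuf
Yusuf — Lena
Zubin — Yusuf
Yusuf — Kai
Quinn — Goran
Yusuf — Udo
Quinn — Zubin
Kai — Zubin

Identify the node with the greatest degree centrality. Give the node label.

Yusuf

Degrees — Goran:2, Kai:2, Lena:1, Omar:1, Quinn:3, Tara:1, Udo:1, Yusuf:8, Zubin:3.
The maximum is 8, attained only by Yusuf.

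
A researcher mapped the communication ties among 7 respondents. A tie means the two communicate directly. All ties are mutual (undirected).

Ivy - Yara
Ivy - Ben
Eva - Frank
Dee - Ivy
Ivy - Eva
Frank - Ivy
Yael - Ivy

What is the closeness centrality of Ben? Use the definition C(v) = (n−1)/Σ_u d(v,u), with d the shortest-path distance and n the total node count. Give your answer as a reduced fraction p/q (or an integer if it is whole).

Distances from Ben: Dee:2, Eva:2, Frank:2, Ivy:1, Yael:2, Yara:2. Sum = 11.
n = 7, so closeness = 6/11.

6/11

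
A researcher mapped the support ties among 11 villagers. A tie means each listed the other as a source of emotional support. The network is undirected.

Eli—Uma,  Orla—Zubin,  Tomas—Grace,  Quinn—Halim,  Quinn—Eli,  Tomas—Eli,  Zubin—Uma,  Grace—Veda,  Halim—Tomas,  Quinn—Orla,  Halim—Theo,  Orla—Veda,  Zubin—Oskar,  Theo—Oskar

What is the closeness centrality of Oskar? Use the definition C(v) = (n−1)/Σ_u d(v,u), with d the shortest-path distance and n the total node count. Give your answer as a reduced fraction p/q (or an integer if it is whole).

5/12

Distances from Oskar: Eli:3, Grace:4, Halim:2, Orla:2, Quinn:3, Theo:1, Tomas:3, Uma:2, Veda:3, Zubin:1. Sum = 24.
n = 11, so closeness = 10/24 = 5/12.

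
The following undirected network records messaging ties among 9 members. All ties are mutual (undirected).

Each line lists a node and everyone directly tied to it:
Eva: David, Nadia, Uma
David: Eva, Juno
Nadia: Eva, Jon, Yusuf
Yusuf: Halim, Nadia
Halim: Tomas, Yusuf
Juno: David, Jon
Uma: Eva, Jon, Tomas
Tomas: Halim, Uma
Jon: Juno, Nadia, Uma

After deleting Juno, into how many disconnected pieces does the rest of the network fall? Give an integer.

1

Juno's neighbors (David and Jon) remain reachable from one another through other ties, so the rest of the network stays in one piece.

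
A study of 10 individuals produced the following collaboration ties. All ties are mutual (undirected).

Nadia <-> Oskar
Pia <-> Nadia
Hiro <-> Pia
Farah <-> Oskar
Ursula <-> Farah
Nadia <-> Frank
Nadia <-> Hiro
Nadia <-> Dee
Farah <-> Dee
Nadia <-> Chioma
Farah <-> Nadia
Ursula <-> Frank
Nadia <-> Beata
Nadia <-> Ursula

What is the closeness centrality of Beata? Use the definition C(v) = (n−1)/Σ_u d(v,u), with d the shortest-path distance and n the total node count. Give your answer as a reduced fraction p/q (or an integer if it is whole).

9/17

Distances from Beata: Chioma:2, Dee:2, Farah:2, Frank:2, Hiro:2, Nadia:1, Oskar:2, Pia:2, Ursula:2. Sum = 17.
n = 10, so closeness = 9/17.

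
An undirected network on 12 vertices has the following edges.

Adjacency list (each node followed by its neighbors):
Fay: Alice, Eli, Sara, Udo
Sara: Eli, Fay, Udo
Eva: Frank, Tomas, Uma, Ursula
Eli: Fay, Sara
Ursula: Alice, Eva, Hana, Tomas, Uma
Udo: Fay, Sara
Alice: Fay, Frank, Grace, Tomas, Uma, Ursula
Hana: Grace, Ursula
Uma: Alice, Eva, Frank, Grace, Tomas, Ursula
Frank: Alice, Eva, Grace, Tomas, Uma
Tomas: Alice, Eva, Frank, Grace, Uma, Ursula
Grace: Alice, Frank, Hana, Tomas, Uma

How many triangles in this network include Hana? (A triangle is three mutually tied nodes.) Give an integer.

0

Hana's neighbors are Grace and Ursula, but none of them are tied to each other, so no triangle contains Hana.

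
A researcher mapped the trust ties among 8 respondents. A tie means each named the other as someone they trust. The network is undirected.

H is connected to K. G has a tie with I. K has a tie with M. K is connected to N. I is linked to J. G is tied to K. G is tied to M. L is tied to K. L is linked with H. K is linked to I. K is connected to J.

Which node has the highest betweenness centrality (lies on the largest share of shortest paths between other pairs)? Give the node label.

Unnormalized betweenness of each node: G:1/2, H:0, I:1/2, J:0, K:16, L:0, M:0, N:0.
K has the largest value, 16, making it the main broker — the node through which the most shortest paths run.

K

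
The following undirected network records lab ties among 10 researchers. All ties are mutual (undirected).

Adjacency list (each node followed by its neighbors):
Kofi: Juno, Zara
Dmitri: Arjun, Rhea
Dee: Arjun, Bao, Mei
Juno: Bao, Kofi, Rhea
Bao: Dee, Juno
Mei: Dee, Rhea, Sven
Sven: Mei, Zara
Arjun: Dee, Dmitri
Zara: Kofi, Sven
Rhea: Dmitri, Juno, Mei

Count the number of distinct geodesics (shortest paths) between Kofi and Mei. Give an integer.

The shortest distance is 3. The length-3 paths are: Kofi–Juno–Rhea–Mei; Kofi–Zara–Sven–Mei.
That gives 2 distinct shortest paths.

2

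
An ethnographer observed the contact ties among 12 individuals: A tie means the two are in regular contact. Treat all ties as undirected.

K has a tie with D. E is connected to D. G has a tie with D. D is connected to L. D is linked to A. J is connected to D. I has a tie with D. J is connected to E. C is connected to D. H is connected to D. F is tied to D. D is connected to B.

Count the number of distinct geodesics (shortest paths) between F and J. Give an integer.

The shortest distance is 2, and the only length-2 path is F–D–J. So there is exactly 1 shortest path.

1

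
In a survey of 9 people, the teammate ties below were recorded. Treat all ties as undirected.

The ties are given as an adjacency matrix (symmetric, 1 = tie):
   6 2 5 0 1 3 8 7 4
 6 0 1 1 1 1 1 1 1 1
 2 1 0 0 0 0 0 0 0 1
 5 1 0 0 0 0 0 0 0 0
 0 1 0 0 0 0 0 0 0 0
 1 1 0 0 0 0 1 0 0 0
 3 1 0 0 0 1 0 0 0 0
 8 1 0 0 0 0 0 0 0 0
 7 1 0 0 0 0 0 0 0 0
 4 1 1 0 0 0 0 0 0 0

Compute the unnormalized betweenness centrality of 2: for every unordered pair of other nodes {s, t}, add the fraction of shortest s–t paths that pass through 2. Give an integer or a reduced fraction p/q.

No shortest path between any pair of other nodes passes through 2.
Summing the contributions gives betweenness(2) = 0.

0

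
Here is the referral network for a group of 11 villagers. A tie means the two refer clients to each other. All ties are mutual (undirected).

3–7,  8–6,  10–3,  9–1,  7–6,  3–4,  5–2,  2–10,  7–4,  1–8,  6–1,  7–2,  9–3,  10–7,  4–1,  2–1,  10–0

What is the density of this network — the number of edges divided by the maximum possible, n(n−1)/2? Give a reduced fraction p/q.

There are 17 edges and 11 nodes, so the maximum possible is C(11,2) = 55.
Density = 17/55.

17/55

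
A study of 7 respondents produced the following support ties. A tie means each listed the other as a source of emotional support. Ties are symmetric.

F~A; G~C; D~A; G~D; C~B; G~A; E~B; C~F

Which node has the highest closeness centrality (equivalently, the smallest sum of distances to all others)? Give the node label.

C

Farness (sum of distances to all others) for each node — A:12, B:12, C:9, D:13, E:17, F:11, G:10.
The smallest farness is 9, for C, so C has the highest closeness.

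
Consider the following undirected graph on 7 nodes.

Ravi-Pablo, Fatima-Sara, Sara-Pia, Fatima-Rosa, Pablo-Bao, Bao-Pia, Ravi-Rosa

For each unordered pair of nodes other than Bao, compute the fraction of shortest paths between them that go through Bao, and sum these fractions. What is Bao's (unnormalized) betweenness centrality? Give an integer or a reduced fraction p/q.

3

Pairs whose geodesics pass through Bao — Ravi–Pia: 1; Pablo–Pia: 1; Pablo–Sara: 1.
All other pairs contribute 0.
Summing the contributions gives betweenness(Bao) = 3.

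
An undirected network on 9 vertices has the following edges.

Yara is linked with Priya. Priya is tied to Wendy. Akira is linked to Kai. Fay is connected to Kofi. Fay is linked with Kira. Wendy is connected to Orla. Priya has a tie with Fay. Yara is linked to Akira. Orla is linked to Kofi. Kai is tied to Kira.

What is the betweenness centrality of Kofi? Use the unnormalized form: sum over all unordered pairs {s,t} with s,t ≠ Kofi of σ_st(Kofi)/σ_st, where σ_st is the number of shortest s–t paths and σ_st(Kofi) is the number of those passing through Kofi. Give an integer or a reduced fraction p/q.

Pairs whose geodesics pass through Kofi — Orla–Fay: 1; Orla–Kira: 1; Orla–Kai: 1.
All other pairs contribute 0.
Summing the contributions gives betweenness(Kofi) = 3.

3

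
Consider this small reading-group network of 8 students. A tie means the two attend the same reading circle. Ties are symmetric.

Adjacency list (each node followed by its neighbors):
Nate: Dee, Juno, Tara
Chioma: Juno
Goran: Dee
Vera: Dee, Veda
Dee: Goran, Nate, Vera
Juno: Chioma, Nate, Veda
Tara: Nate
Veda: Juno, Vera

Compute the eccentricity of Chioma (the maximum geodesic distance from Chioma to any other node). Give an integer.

4

Distances from Chioma: Dee:3, Goran:4, Juno:1, Nate:2, Tara:3, Veda:2, Vera:3.
The largest is 4 (to Goran), so the eccentricity of Chioma is 4.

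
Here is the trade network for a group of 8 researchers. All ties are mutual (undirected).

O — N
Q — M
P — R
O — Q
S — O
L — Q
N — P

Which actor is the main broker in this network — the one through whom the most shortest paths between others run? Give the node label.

O

Unnormalized betweenness of each node: L:0, M:0, N:10, O:15, P:6, Q:11, R:0, S:0.
O has the largest value, 15, making it the main broker — the node through which the most shortest paths run.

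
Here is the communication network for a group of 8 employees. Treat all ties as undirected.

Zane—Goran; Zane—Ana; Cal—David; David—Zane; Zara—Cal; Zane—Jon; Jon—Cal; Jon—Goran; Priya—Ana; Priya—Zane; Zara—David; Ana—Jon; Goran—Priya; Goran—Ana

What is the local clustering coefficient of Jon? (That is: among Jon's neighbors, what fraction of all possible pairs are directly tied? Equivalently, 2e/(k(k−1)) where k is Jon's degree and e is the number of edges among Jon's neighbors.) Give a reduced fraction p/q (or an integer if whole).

1/2

Jon's neighbors: Ana, Cal, Goran, and Zane (k = 4).
Possible neighbor pairs: C(4,2) = 6. Edges among them: Ana–Goran, Ana–Zane, Goran–Zane → e = 3.
Clustering(Jon) = 3/6 = 1/2.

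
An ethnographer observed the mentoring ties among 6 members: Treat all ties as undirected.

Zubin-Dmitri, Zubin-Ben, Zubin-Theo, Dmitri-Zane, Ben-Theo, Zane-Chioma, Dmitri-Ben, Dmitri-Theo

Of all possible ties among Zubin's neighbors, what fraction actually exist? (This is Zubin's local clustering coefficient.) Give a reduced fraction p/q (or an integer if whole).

Zubin's neighbors: Ben, Dmitri, and Theo (k = 3).
Possible neighbor pairs: C(3,2) = 3. Edges among them: Ben–Dmitri, Ben–Theo, Dmitri–Theo → e = 3.
Clustering(Zubin) = 3/3 = 1.

1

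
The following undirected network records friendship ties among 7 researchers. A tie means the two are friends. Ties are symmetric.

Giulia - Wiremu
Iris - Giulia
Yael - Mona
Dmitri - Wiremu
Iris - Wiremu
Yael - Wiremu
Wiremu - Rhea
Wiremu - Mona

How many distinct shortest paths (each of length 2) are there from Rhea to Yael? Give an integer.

1

The shortest distance is 2, and the only length-2 path is Rhea–Wiremu–Yael. So there is exactly 1 shortest path.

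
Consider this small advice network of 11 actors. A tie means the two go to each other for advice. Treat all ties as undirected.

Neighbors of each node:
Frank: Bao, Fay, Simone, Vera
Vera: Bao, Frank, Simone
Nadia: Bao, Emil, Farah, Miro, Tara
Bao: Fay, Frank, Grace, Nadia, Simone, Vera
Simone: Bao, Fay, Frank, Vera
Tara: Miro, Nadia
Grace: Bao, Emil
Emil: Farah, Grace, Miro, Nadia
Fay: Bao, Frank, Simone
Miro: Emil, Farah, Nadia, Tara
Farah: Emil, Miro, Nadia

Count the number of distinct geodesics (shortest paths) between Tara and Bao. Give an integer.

The shortest distance is 2, and the only length-2 path is Tara–Nadia–Bao. So there is exactly 1 shortest path.

1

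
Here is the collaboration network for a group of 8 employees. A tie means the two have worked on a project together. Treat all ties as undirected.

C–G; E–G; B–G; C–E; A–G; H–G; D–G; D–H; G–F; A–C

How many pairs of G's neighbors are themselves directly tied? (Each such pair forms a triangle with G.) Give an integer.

G's neighbors: A, B, C, D, E, F, and H.
Neighbor pairs that are themselves tied: G–A–C; G–C–E; G–D–H. Each forms one triangle with G, for 3 in total.

3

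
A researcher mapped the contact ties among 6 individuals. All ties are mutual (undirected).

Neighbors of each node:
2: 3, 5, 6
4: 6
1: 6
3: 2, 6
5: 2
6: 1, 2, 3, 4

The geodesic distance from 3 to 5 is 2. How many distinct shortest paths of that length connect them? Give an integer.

The shortest distance is 2, and the only length-2 path is 3–2–5. So there is exactly 1 shortest path.

1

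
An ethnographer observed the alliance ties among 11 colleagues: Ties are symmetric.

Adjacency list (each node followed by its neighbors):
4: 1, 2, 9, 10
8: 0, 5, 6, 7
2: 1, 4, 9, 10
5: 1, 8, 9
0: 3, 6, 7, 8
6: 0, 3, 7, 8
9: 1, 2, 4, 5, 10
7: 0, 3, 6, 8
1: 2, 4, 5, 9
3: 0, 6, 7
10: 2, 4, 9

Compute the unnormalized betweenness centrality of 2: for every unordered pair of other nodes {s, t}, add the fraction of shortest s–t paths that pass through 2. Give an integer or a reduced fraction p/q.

Pairs whose geodesics pass through 2 — 1–10: 1/3.
All other pairs contribute 0.
Summing the contributions gives betweenness(2) = 1/3.

1/3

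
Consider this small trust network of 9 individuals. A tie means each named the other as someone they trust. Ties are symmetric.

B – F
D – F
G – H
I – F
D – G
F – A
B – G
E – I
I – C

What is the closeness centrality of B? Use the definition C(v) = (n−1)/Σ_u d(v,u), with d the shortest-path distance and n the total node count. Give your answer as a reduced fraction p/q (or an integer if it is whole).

Distances from B: A:2, C:3, D:2, E:3, F:1, G:1, H:2, I:2. Sum = 16.
n = 9, so closeness = 8/16 = 1/2.

1/2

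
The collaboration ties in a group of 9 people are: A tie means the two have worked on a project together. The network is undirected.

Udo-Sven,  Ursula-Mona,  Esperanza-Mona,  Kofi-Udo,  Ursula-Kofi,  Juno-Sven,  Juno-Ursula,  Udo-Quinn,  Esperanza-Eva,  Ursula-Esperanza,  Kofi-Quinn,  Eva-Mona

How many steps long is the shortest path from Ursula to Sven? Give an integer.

2

One shortest route is Ursula – Juno – Sven, which uses 2 edges, and Ursula and Sven are not directly tied, so nothing shorter exists. So d(Ursula,Sven) = 2.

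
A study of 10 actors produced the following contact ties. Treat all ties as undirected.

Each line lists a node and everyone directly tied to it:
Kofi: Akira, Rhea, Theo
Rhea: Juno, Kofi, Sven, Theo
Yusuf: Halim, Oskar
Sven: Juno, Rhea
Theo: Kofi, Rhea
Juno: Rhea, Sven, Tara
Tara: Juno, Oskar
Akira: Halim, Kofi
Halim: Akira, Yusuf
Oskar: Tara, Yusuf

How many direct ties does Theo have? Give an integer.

Theo is directly tied to Kofi and Rhea. That is 2 neighbors, so the degree of Theo is 2.

2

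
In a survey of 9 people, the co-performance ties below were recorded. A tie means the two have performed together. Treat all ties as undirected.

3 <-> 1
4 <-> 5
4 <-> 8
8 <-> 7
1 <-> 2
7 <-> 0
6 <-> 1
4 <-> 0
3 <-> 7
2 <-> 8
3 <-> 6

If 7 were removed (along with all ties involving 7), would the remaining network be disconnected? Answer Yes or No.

Even without 7, every remaining node can still reach every other (the residual graph is connected), so 7 is not a cut vertex.

No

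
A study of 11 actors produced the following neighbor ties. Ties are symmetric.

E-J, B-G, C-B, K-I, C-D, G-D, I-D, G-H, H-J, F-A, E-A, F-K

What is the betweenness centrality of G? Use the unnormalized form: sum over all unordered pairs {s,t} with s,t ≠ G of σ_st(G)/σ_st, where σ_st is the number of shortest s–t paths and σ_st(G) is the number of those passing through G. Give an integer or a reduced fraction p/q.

Pairs whose geodesics pass through G — H–B: 1; H–C: 2/2; H–D: 1; H–I: 1; H–K: 1; B–D: 1/2; B–I: 1/2; B–K: 1/2; B–F: 1/2; B–A: 1; B–E: 1; B–J: 1; C–E: 2/2; C–J: 2/2 … (+3 more pairs).
All other pairs contribute 0.
Summing the contributions gives betweenness(G) = 15.

15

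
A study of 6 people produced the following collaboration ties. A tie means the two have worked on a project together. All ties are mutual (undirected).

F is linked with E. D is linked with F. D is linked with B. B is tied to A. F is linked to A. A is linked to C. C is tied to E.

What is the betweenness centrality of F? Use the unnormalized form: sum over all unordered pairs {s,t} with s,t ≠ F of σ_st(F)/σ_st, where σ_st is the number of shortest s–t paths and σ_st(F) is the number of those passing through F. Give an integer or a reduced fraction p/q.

10/3

Pairs whose geodesics pass through F — A–D: 1/2; A–E: 1/2; B–E: 2/3; D–E: 1; D–C: 2/3.
All other pairs contribute 0.
Summing the contributions gives betweenness(F) = 10/3.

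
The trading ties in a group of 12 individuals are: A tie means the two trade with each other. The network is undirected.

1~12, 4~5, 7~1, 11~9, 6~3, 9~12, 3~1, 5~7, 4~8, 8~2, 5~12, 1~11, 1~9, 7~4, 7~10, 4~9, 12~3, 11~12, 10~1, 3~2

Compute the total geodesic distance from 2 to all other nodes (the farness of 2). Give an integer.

Distances from 2: 1:2, 3:1, 4:2, 5:3, 6:2, 7:3, 8:1, 9:3, 10:3, 11:3, 12:2.
Sum = 2 + 1 + 2 + 3 + 2 + 3 + 1 + 3 + 3 + 3 + 2 = 25.

25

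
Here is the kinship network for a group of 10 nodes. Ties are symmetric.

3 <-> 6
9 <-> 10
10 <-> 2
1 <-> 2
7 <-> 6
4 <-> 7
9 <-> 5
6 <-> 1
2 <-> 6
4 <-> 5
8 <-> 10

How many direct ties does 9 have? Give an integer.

2

9 is directly tied to 5 and 10. That is 2 neighbors, so the degree of 9 is 2.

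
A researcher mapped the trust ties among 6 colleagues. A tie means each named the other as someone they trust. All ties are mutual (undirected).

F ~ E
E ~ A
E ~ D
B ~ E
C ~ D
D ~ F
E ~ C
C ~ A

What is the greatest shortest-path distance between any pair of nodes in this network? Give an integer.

Eccentricity of each node (its greatest distance to any other): A:2, B:2, C:2, D:2, E:1, F:2.
The maximum eccentricity is 2, realized for instance by the pair F–B via F – E – B. So the diameter is 2.

2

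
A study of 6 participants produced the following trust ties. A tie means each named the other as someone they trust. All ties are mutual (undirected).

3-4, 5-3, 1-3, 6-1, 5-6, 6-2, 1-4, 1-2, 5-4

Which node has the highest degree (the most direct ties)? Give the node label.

1

Degrees — 1:4, 2:2, 3:3, 4:3, 5:3, 6:3.
The maximum is 4, attained only by 1.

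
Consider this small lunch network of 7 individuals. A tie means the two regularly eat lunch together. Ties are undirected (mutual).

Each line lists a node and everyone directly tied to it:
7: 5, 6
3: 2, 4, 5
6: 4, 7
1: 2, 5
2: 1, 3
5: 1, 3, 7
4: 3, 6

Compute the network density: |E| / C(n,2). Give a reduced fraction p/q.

8/21

There are 8 edges and 7 nodes, so the maximum possible is C(7,2) = 21.
Density = 8/21.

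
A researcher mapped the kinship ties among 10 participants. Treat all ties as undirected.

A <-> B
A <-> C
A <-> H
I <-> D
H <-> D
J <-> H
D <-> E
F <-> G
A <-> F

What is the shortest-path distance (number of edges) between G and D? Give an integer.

One shortest route is G – F – A – H – D, which uses 4 edges, and at distance 3 from G we only reach {B, C, H}, which does not include D. So d(G,D) = 4.

4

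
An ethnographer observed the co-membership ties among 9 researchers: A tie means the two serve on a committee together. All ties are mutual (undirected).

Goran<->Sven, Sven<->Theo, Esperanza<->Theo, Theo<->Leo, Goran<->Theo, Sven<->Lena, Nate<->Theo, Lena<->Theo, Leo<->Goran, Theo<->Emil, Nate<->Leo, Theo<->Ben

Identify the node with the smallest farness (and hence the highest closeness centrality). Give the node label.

Theo

Farness (sum of distances to all others) for each node — Ben:15, Emil:15, Esperanza:15, Goran:13, Lena:14, Leo:13, Nate:14, Sven:13, Theo:8.
The smallest farness is 8, for Theo, so Theo has the highest closeness.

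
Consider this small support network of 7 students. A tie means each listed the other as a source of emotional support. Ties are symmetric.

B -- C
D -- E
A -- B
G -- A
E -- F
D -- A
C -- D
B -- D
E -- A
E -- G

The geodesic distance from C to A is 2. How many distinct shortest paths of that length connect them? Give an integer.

The shortest distance is 2. The length-2 paths are: C–B–A; C–D–A.
That gives 2 distinct shortest paths.

2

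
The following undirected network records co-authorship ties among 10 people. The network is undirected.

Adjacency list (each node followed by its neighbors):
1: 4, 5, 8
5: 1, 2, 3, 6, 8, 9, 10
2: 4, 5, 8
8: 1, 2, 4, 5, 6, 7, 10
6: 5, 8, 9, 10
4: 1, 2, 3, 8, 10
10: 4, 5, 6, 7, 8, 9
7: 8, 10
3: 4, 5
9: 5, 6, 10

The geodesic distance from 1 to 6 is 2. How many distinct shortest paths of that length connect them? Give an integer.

2

The shortest distance is 2. The length-2 paths are: 1–5–6; 1–8–6.
That gives 2 distinct shortest paths.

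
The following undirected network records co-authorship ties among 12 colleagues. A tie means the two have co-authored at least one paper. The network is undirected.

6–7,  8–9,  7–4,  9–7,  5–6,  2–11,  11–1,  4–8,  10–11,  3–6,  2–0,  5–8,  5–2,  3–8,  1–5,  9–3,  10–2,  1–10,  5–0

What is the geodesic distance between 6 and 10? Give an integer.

3

One shortest route is 6 – 5 – 2 – 10, which uses 3 edges, and at distance 2 from 6 we only reach {0, 1, 2, 4, 8, 9}, which does not include 10. So d(6,10) = 3.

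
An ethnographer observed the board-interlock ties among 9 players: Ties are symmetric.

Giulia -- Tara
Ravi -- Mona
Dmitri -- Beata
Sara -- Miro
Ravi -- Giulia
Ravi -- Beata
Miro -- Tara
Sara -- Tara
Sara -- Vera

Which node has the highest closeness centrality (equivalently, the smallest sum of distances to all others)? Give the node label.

Giulia

Farness (sum of distances to all others) for each node — Beata:22, Dmitri:29, Giulia:16, Miro:22, Mona:24, Ravi:17, Sara:21, Tara:17, Vera:28.
The smallest farness is 16, for Giulia, so Giulia has the highest closeness.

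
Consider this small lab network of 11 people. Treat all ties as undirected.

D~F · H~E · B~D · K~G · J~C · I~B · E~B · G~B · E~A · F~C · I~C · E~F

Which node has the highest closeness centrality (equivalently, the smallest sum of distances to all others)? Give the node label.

B

Farness (sum of distances to all others) for each node — A:27, B:17, C:22, D:22, E:18, F:20, G:24, H:27, I:21, J:31, K:33.
The smallest farness is 17, for B, so B has the highest closeness.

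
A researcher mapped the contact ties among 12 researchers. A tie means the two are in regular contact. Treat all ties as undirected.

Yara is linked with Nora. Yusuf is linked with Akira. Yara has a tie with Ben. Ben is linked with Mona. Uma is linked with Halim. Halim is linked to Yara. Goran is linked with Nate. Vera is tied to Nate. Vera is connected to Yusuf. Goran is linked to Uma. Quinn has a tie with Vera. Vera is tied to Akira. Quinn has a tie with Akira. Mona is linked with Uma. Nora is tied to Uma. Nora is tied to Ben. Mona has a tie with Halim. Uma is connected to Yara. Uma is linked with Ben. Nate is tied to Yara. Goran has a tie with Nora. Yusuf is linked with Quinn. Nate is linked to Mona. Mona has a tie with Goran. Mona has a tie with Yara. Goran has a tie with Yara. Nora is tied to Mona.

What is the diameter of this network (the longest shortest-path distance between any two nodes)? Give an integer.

Eccentricity of each node (its greatest distance to any other): Akira:4, Ben:4, Goran:3, Halim:4, Mona:3, Nate:2, Nora:4, Quinn:4, Uma:4, Vera:3, Yara:3, Yusuf:4.
The maximum eccentricity is 4, realized for instance by the pair Quinn–Uma via Quinn – Vera – Nate – Mona – Uma. So the diameter is 4.

4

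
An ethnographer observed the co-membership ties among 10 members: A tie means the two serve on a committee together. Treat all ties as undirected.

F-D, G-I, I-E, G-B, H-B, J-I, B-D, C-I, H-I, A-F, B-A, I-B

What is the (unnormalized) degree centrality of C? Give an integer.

1

C is directly tied to I. That is 1 neighbor, so the degree of C is 1.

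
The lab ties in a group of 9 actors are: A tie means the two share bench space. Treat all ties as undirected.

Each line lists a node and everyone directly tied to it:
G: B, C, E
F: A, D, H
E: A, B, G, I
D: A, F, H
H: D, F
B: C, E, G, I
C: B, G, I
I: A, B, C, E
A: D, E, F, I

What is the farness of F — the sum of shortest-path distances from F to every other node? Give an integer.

16

Distances from F: A:1, B:3, C:3, D:1, E:2, G:3, H:1, I:2.
Sum = 1 + 3 + 3 + 1 + 2 + 3 + 1 + 2 = 16.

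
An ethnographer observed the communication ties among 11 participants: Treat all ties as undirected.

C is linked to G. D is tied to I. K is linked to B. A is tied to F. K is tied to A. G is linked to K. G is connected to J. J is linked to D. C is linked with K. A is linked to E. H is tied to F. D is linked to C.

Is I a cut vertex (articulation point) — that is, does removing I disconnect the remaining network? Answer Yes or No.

No

Even without I, every remaining node can still reach every other (the residual graph is connected), so I is not a cut vertex.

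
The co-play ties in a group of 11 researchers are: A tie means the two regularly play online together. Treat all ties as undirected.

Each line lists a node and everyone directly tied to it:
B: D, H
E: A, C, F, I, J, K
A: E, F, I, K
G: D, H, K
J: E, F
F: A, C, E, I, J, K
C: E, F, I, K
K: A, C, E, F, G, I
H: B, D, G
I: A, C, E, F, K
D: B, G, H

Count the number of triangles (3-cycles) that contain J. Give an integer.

1

J's neighbors: E and F.
Neighbor pairs that are themselves tied: J–E–F. Each forms one triangle with J, for 1 in total.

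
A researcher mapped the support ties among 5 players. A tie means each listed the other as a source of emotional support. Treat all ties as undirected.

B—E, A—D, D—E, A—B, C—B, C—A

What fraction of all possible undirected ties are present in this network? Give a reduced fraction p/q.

There are 6 edges and 5 nodes, so the maximum possible is C(5,2) = 10.
Density = 6/10 = 3/5.

3/5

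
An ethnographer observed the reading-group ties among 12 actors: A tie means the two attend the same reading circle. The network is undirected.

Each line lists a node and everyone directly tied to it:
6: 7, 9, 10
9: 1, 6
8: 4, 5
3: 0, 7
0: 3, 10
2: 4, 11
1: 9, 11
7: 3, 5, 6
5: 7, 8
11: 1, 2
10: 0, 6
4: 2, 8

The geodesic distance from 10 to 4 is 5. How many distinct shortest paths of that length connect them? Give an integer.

The shortest distance is 5, and the only length-5 path is 10–6–7–5–8–4. So there is exactly 1 shortest path.

1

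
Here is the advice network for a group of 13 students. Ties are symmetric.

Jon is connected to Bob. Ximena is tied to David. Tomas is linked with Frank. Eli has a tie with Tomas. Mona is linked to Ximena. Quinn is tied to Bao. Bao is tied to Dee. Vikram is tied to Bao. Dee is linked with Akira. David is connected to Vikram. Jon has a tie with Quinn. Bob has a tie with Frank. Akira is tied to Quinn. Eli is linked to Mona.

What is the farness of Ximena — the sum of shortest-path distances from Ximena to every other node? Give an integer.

39

Distances from Ximena: Akira:5, Bao:3, Bob:5, David:1, Dee:4, Eli:2, Frank:4, Jon:5, Mona:1, Quinn:4, Tomas:3, Vikram:2.
Sum = 5 + 3 + 5 + 1 + 4 + 2 + 4 + 5 + 1 + 4 + 3 + 2 = 39.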